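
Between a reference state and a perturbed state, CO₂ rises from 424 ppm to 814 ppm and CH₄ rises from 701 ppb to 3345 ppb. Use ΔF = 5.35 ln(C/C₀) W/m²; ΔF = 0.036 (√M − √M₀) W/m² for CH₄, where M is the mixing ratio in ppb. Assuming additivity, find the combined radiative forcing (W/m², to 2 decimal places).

ΔF = 4.62 W/m²

CO₂: 5.35 × ln(814/424) = 5.35 × ln(1.91981) = 5.35 × 0.65223 = 3.4894 W/m².
CH₄: 0.036 × (√3345 − √701) = 0.036 × (57.8360 − 26.4764) = 0.036 × 31.3596 = 1.1289 W/m².
Total ΔF = 3.4894 + 1.1289 = 4.6183 W/m².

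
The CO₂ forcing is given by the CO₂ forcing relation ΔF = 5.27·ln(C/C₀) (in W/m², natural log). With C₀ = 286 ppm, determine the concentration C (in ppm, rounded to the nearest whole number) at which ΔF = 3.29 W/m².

Set 5.27 ln(C/286) = 3.29, so ln(C/286) = 3.29/5.27 = 0.62429.
Then C/286 = e^0.62429 = 1.86692, giving C = 286 × 1.86692 = 533.94 ppm.

C ≈ 534 ppm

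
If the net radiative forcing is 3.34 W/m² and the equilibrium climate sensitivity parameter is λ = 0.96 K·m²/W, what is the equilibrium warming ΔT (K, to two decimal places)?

ΔT = 3.21 K

ΔT = λ ΔF = 0.96 × 3.34 = 3.2064 K.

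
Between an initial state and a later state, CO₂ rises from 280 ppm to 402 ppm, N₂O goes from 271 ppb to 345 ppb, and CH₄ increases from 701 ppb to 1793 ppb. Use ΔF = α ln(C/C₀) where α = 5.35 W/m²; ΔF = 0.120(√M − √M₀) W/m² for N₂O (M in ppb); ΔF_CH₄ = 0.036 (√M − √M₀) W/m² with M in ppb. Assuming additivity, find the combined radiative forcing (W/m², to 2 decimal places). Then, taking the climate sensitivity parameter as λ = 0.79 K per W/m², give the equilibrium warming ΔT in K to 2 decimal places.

ΔF = 2.76 W/m²; ΔT = 2.18 K

CO₂: 5.35 × ln(402/280) = 5.35 × ln(1.43571) = 5.35 × 0.36166 = 1.9349 W/m².
N₂O: 0.120 × (√345 − √271) = 0.120 × (18.5742 − 16.4621) = 0.120 × 2.1121 = 0.2535 W/m².
CH₄: 0.036 × (√1793 − √701) = 0.036 × (42.3438 − 26.4764) = 0.036 × 15.8674 = 0.5712 W/m².
Total ΔF = 1.9349 + 0.2535 + 0.5712 = 2.7596 W/m².
ΔT = λ ΔF = 0.79 × 2.76 = 2.1804 K.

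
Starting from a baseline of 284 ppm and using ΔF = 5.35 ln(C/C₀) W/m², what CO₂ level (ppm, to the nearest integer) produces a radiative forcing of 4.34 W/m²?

Set 5.35 ln(C/284) = 4.34, so ln(C/284) = 4.34/5.35 = 0.81121.
Then C/284 = e^0.81121 = 2.25063, giving C = 284 × 2.25063 = 639.18 ppm.

C ≈ 639 ppm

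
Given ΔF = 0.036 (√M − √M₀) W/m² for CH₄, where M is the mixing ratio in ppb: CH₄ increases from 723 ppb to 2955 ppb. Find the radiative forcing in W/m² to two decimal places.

CH₄: 0.036 × (√2955 − √723) = 0.036 × (54.3599 − 26.8887) = 0.036 × 27.4712 = 0.9890 W/m².

ΔF = 0.99 W/m²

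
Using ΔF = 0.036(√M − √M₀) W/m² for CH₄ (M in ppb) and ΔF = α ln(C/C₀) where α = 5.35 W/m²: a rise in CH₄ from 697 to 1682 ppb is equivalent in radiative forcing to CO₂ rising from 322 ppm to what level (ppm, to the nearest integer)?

C ≈ 355 ppm

CH₄ forcing: 0.036 × (√1682 − √697) = 0.036 × (41.0122 − 26.4008) = 0.036 × 14.6114 = 0.52601 W/m².
Set 5.35 ln(C/322) = 0.52601: ln(C/322) = 0.52601/5.35 = 0.09832, so C = 322 × e^0.09832 = 322 × 1.10332 = 355.27 ppm.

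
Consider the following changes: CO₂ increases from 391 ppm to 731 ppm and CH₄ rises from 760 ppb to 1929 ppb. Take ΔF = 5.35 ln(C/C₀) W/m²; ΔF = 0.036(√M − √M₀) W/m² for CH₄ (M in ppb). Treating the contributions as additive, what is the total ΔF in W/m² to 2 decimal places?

ΔF = 3.94 W/m²

CO₂: 5.35 × ln(731/391) = 5.35 × ln(1.86957) = 5.35 × 0.62571 = 3.3475 W/m².
CH₄: 0.036 × (√1929 − √760) = 0.036 × (43.9204 − 27.5681) = 0.036 × 16.3523 = 0.5887 W/m².
Total ΔF = 3.3475 + 0.5887 = 3.9362 W/m².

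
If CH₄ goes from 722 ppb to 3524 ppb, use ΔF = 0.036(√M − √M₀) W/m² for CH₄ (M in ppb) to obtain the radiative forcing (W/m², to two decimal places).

ΔF = 1.17 W/m²

CH₄: 0.036 × (√3524 − √722) = 0.036 × (59.3633 − 26.8701) = 0.036 × 32.4932 = 1.1698 W/m².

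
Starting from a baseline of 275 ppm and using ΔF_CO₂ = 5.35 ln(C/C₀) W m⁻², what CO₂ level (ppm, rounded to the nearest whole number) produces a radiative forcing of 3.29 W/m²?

C ≈ 509 ppm

Set 5.35 ln(C/275) = 3.29, so ln(C/275) = 3.29/5.35 = 0.61495.
Then C/275 = e^0.61495 = 1.84956, giving C = 275 × 1.84956 = 508.63 ppm.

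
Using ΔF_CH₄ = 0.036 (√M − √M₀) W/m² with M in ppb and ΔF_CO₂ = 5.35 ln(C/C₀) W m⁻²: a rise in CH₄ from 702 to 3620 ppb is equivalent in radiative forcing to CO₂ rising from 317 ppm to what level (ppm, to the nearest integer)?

CH₄ forcing: 0.036 × (√3620 − √702) = 0.036 × (60.1664 − 26.4953) = 0.036 × 33.6711 = 1.21216 W/m².
Set 5.35 ln(C/317) = 1.21216: ln(C/317) = 1.21216/5.35 = 0.22657, so C = 317 × e^0.22657 = 317 × 1.25429 = 397.61 ppm.

C ≈ 398 ppm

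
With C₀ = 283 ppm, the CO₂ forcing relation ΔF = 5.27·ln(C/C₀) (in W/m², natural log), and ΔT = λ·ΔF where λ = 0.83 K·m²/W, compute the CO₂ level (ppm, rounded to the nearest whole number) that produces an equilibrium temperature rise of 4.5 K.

Required forcing: ΔF = ΔT/λ = 4.5/0.83 = 5.4217 W/m².
Then ln(C/283) = ΔF/5.27 = 5.4217/5.27 = 1.02879.
So C = 283 × e^1.02879 = 283 × 2.79768 = 791.74 ppm.

C ≈ 792 ppm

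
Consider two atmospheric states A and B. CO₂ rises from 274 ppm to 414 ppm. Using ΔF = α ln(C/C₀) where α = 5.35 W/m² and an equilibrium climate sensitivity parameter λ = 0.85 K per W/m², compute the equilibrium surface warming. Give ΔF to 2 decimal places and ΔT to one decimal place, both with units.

CO₂: 5.35 × ln(414/274) = 5.35 × ln(1.51095) = 5.35 × 0.41274 = 2.2082 W/m².
ΔT = λ ΔF = 0.85 × 2.21 = 1.8785 K.

ΔF = 2.21 W/m²; ΔT = 1.9 K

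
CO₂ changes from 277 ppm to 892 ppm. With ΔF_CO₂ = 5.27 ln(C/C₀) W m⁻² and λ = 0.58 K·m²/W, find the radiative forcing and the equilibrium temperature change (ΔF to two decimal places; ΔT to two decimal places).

ΔF = 6.16 W/m²; ΔT = 3.57 K

CO₂: 5.27 × ln(892/277) = 5.27 × ln(3.22022) = 5.27 × 1.16945 = 6.1630 W/m².
ΔT = λ ΔF = 0.58 × 6.16 = 3.5728 K.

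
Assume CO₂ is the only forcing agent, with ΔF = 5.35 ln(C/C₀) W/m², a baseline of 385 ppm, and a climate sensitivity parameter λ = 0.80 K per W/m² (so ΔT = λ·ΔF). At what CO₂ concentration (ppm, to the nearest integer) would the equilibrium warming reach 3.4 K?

C ≈ 852 ppm

Required forcing: ΔF = ΔT/λ = 3.4/0.80 = 4.2500 W/m².
Then ln(C/385) = ΔF/5.35 = 4.2500/5.35 = 0.79439.
So C = 385 × e^0.79439 = 385 × 2.21309 = 852.04 ppm.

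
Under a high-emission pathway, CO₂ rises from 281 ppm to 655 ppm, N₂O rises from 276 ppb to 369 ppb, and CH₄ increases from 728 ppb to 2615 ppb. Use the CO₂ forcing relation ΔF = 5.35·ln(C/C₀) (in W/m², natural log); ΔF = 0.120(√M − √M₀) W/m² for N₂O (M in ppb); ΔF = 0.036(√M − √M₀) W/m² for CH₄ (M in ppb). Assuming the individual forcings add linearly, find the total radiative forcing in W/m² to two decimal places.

ΔF = 5.71 W/m²

CO₂: 5.35 × ln(655/281) = 5.35 × ln(2.33096) = 5.35 × 0.84628 = 4.5276 W/m².
N₂O: 0.120 × (√369 − √276) = 0.120 × (19.2094 − 16.6132) = 0.120 × 2.5962 = 0.3115 W/m².
CH₄: 0.036 × (√2615 − √728) = 0.036 × (51.1371 − 26.9815) = 0.036 × 24.1556 = 0.8696 W/m².
Total ΔF = 4.5276 + 0.3115 + 0.8696 = 5.7087 W/m².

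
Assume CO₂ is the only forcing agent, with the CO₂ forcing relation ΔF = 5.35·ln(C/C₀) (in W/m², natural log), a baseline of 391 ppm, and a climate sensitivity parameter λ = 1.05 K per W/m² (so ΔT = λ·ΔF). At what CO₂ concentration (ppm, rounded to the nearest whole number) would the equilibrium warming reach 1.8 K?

Required forcing: ΔF = ΔT/λ = 1.8/1.05 = 1.7143 W/m².
Then ln(C/391) = ΔF/5.35 = 1.7143/5.35 = 0.32043.
So C = 391 × e^0.32043 = 391 × 1.37772 = 538.69 ppm.

C ≈ 539 ppm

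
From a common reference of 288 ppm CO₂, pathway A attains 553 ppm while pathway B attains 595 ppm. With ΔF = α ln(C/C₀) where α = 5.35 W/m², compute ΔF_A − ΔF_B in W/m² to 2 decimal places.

ΔF_A − ΔF_B = -0.39 W/m²

ΔF_A = 5.35 ln(553/288) = 5.35 × 0.65240 = 3.4903 W/m².
ΔF_B = 5.35 ln(595/288) = 5.35 × 0.72560 = 3.8820 W/m².
Difference: 3.4903 − 3.8820 = -0.3917 W/m².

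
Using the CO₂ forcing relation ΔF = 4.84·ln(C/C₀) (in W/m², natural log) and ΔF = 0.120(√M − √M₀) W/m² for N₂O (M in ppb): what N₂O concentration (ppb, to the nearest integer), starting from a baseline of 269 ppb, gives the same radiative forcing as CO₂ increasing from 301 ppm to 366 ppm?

CO₂ forcing: 4.84 × ln(366/301) = 4.84 × 0.195523 = 0.94633 W/m².
Set 0.120(√M − √269) = 0.94633: √M = 0.94633/0.120 + √269 = 7.8861 + 16.4012 = 24.2873.
M = (24.2873)² = 589.87 ppb.

M ≈ 590 ppb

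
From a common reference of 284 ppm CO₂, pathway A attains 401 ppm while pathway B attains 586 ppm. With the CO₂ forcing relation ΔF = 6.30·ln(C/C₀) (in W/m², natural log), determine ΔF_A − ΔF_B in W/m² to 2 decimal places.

ΔF_A = 6.30 ln(401/284) = 6.30 × 0.34499 = 2.1734 W/m².
ΔF_B = 6.30 ln(586/284) = 6.30 × 0.72435 = 4.5634 W/m².
Difference: 2.1734 − 4.5634 = -2.3900 W/m².

ΔF_A − ΔF_B = -2.39 W/m²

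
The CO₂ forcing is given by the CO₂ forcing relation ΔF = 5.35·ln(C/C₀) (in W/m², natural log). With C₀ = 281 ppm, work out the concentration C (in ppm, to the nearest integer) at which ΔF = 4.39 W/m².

C ≈ 638 ppm

Set 5.35 ln(C/281) = 4.39, so ln(C/281) = 4.39/5.35 = 0.82056.
Then C/281 = e^0.82056 = 2.27177, giving C = 281 × 2.27177 = 638.37 ppm.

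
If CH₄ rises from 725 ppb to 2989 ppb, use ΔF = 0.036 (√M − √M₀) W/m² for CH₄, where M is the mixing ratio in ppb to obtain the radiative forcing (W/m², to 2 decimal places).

ΔF = 1.00 W/m²

CH₄: 0.036 × (√2989 − √725) = 0.036 × (54.6717 − 26.9258) = 0.036 × 27.7459 = 0.9989 W/m².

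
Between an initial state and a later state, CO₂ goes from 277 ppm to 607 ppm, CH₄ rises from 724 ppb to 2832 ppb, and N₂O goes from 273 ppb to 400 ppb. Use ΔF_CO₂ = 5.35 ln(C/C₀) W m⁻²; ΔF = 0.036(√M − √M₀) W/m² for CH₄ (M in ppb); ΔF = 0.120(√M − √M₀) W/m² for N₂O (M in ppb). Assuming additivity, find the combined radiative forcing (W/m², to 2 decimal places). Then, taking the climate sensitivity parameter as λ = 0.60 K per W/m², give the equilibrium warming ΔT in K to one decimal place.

ΔF = 5.56 W/m²; ΔT = 3.3 K

CO₂: 5.35 × ln(607/277) = 5.35 × ln(2.19134) = 5.35 × 0.78451 = 4.1971 W/m².
CH₄: 0.036 × (√2832 − √724) = 0.036 × (53.2165 − 26.9072) = 0.036 × 26.3093 = 0.9471 W/m².
N₂O: 0.120 × (√400 − √273) = 0.120 × (20.0000 − 16.5227) = 0.120 × 3.4773 = 0.4173 W/m².
Total ΔF = 4.1971 + 0.9471 + 0.4173 = 5.5615 W/m².
ΔT = λ ΔF = 0.60 × 5.56 = 3.3360 K.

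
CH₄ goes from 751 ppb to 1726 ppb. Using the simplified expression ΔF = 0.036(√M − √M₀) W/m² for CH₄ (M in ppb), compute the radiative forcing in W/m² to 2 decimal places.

ΔF = 0.51 W/m²

CH₄: 0.036 × (√1726 − √751) = 0.036 × (41.5452 − 27.4044) = 0.036 × 14.1408 = 0.5091 W/m².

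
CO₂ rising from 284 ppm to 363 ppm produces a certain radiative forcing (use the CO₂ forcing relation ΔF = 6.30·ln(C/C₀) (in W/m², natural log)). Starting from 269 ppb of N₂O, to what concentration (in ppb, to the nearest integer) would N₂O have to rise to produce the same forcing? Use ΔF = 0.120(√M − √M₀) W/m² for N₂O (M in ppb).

M ≈ 858 ppb

CO₂ forcing: 6.30 × ln(363/284) = 6.30 × 0.245429 = 1.54620 W/m².
Set 0.120(√M − √269) = 1.54620: √M = 1.54620/0.120 + √269 = 12.8850 + 16.4012 = 29.2862.
M = (29.2862)² = 857.68 ppb.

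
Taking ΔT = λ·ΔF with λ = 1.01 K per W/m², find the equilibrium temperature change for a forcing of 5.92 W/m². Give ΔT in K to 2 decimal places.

ΔT = λ ΔF = 1.01 × 5.92 = 5.9792 K.

ΔT = 5.98 K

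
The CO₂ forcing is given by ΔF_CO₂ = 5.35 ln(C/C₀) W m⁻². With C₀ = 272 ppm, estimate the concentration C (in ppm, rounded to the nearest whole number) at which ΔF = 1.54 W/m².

Set 5.35 ln(C/272) = 1.54, so ln(C/272) = 1.54/5.35 = 0.28785.
Then C/272 = e^0.28785 = 1.33356, giving C = 272 × 1.33356 = 362.73 ppm.

C ≈ 363 ppm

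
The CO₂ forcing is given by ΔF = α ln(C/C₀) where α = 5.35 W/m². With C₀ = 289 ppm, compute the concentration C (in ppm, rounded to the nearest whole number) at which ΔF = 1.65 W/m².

C ≈ 393 ppm

Set 5.35 ln(C/289) = 1.65, so ln(C/289) = 1.65/5.35 = 0.30841.
Then C/289 = e^0.30841 = 1.36126, giving C = 289 × 1.36126 = 393.40 ppm.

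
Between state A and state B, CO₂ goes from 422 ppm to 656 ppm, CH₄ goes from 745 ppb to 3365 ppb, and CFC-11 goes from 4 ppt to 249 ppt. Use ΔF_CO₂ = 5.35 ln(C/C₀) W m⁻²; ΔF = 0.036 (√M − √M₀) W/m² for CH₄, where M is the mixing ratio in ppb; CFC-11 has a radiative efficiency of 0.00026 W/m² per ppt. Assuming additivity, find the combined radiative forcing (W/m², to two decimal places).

ΔF = 3.53 W/m²

CO₂: 5.35 × ln(656/422) = 5.35 × ln(1.55450) = 5.35 × 0.44115 = 2.3602 W/m².
CH₄: 0.036 × (√3365 − √745) = 0.036 × (58.0086 − 27.2947) = 0.036 × 30.7139 = 1.1057 W/m².
CFC-11: ΔF = 0.00026 × (249 − 4) = 0.00026 × 245 = 0.0637 W/m².
Total ΔF = 2.3602 + 1.1057 + 0.0637 = 3.5296 W/m².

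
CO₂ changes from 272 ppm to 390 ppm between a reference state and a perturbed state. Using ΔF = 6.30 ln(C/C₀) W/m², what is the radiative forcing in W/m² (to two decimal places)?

ΔF = 2.27 W/m²

CO₂: 6.30 × ln(390/272) = 6.30 × ln(1.43382) = 6.30 × 0.36034 = 2.2701 W/m².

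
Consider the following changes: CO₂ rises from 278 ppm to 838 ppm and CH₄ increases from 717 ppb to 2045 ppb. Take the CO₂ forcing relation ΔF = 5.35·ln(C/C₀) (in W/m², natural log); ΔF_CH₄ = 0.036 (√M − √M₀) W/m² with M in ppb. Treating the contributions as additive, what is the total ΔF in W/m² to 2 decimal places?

ΔF = 6.57 W/m²

CO₂: 5.35 × ln(838/278) = 5.35 × ln(3.01439) = 5.35 × 1.10340 = 5.9032 W/m².
CH₄: 0.036 × (√2045 − √717) = 0.036 × (45.2217 − 26.7769) = 0.036 × 18.4448 = 0.6640 W/m².
Total ΔF = 5.9032 + 0.6640 = 6.5672 W/m².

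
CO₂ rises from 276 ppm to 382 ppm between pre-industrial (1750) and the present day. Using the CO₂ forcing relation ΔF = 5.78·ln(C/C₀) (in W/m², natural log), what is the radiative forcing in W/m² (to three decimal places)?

ΔF = 1.879 W/m²

CO₂ absorption bands are partially saturated, so forcing scales with the logarithm of the concentration ratio.
CO₂: 5.78 × ln(382/276) = 5.78 × ln(1.38406) = 5.78 × 0.32502 = 1.8786 W/m².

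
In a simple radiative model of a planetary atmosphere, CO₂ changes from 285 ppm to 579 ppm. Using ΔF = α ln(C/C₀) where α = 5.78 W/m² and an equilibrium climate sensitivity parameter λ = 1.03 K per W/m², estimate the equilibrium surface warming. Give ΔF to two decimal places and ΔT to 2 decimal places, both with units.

ΔF = 4.10 W/m²; ΔT = 4.22 K

CO₂: 5.78 × ln(579/285) = 5.78 × ln(2.03158) = 5.78 × 0.70881 = 4.0969 W/m².
ΔT = λ ΔF = 1.03 × 4.10 = 4.2230 K.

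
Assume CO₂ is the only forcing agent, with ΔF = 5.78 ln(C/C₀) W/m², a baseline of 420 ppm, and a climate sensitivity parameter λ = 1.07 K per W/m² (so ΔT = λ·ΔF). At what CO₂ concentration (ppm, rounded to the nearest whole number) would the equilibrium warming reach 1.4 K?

Required forcing: ΔF = ΔT/λ = 1.4/1.07 = 1.3084 W/m².
Then ln(C/420) = ΔF/5.78 = 1.3084/5.78 = 0.22637.
So C = 420 × e^0.22637 = 420 × 1.25404 = 526.70 ppm.

C ≈ 527 ppm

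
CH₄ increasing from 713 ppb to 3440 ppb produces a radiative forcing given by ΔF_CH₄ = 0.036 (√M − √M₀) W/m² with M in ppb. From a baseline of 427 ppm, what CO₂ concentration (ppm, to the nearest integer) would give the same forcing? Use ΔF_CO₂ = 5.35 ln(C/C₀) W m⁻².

CH₄ forcing: 0.036 × (√3440 − √713) = 0.036 × (58.6515 − 26.7021) = 0.036 × 31.9494 = 1.15018 W/m².
Set 5.35 ln(C/427) = 1.15018: ln(C/427) = 1.15018/5.35 = 0.21499, so C = 427 × e^0.21499 = 427 × 1.23985 = 529.42 ppm.

C ≈ 529 ppm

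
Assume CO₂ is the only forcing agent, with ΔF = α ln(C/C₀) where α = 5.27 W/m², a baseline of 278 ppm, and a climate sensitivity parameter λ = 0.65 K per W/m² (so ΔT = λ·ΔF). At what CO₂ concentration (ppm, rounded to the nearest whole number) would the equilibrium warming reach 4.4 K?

C ≈ 1004 ppm

Required forcing: ΔF = ΔT/λ = 4.4/0.65 = 6.7692 W/m².
Then ln(C/278) = ΔF/5.27 = 6.7692/5.27 = 1.28448.
So C = 278 × e^1.28448 = 278 × 3.61279 = 1004.36 ppm.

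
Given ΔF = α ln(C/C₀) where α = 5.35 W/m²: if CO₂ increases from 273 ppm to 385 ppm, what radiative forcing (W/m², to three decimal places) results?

ΔF = 1.839 W/m²

CO₂: 5.35 × ln(385/273) = 5.35 × ln(1.41026) = 5.35 × 0.34377 = 1.8392 W/m².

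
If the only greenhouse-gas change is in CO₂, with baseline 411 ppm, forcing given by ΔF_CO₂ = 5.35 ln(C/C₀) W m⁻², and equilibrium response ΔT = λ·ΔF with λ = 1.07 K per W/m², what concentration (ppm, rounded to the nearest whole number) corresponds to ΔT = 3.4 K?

Required forcing: ΔF = ΔT/λ = 3.4/1.07 = 3.1776 W/m².
Then ln(C/411) = ΔF/5.35 = 3.1776/5.35 = 0.59394.
So C = 411 × e^0.59394 = 411 × 1.81111 = 744.37 ppm.

C ≈ 744 ppm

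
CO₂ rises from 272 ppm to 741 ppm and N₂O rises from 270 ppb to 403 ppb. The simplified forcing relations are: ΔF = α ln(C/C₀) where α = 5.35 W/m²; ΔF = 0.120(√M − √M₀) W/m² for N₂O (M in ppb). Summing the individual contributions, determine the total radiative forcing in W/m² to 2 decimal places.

ΔF = 5.80 W/m²

CO₂: 5.35 × ln(741/272) = 5.35 × ln(2.72426) = 5.35 × 1.00220 = 5.3618 W/m².
N₂O: 0.120 × (√403 − √270) = 0.120 × (20.0749 − 16.4317) = 0.120 × 3.6432 = 0.4372 W/m².
Total ΔF = 5.3618 + 0.4372 = 5.7990 W/m².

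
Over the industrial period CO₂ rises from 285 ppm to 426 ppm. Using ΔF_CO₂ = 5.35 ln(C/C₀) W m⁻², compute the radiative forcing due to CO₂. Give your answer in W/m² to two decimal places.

ΔF = 2.15 W/m²

CO₂: 5.35 × ln(426/285) = 5.35 × ln(1.49474) = 5.35 × 0.40195 = 2.1504 W/m².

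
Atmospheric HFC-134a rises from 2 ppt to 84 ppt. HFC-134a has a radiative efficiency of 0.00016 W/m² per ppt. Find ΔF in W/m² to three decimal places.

ΔF = 0.013 W/m²

HFC-134a: ΔF = 0.00016 × (84 − 2) = 0.00016 × 82 = 0.0131 W/m².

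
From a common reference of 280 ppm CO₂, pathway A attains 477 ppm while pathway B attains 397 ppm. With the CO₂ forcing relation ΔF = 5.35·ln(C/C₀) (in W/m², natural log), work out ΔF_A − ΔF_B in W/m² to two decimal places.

ΔF_A = 5.35 ln(477/280) = 5.35 × 0.53273 = 2.8501 W/m².
ΔF_B = 5.35 ln(397/280) = 5.35 × 0.34915 = 1.8680 W/m².
Difference: 2.8501 − 1.8680 = 0.9821 W/m².

ΔF_A − ΔF_B = 0.98 W/m²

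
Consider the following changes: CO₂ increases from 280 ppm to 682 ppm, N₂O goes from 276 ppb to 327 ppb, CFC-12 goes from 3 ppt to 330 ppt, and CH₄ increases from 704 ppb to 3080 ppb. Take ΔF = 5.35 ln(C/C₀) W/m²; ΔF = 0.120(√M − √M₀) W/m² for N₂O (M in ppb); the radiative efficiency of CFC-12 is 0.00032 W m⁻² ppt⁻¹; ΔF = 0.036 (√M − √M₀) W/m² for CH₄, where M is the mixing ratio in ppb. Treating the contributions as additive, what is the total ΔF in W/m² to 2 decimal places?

CO₂: 5.35 × ln(682/280) = 5.35 × ln(2.43571) = 5.35 × 0.89024 = 4.7628 W/m².
N₂O: 0.120 × (√327 − √276) = 0.120 × (18.0831 − 16.6132) = 0.120 × 1.4699 = 0.1764 W/m².
CFC-12: ΔF = 0.00032 × (330 − 3) = 0.00032 × 327 = 0.1046 W/m².
CH₄: 0.036 × (√3080 − √704) = 0.036 × (55.4977 − 26.5330) = 0.036 × 28.9647 = 1.0427 W/m².
Total ΔF = 4.7628 + 0.1764 + 0.1046 + 1.0427 = 6.0865 W/m².

ΔF = 6.09 W/m²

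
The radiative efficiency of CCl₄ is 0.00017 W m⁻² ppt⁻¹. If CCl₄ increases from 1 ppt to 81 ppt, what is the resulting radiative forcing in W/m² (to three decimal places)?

ΔF = 0.014 W/m²

CCl₄: ΔF = 0.00017 × (81 − 1) = 0.00017 × 80 = 0.0136 W/m².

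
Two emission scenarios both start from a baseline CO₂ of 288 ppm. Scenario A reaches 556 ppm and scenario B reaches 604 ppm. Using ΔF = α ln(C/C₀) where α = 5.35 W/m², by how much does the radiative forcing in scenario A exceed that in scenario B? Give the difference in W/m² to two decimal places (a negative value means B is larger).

ΔF_A = 5.35 ln(556/288) = 5.35 × 0.65781 = 3.5193 W/m².
ΔF_B = 5.35 ln(604/288) = 5.35 × 0.74061 = 3.9623 W/m².
Difference: 3.5193 − 3.9623 = -0.4430 W/m².

ΔF_A − ΔF_B = -0.44 W/m²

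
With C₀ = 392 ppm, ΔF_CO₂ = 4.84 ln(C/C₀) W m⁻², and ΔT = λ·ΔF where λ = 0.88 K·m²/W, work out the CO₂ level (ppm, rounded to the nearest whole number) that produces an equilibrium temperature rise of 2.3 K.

C ≈ 673 ppm

Required forcing: ΔF = ΔT/λ = 2.3/0.88 = 2.6136 W/m².
Then ln(C/392) = ΔF/4.84 = 2.6136/4.84 = 0.54000.
So C = 392 × e^0.54000 = 392 × 1.71601 = 672.68 ppm.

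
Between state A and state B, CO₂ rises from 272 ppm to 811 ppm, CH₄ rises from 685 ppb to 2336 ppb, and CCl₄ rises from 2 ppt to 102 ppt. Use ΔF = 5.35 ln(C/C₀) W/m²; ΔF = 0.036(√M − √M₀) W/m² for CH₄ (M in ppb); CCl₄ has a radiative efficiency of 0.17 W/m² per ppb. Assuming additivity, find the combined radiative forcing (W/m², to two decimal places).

ΔF = 6.66 W/m²

CO₂: 5.35 × ln(811/272) = 5.35 × ln(2.98162) = 5.35 × 1.09247 = 5.8447 W/m².
CH₄: 0.036 × (√2336 − √685) = 0.036 × (48.3322 − 26.1725) = 0.036 × 22.1597 = 0.7977 W/m².
CCl₄: Δ = 102 − 2 = 100 ppt = 0.100 ppb; ΔF = 0.17 × 0.100 = 0.0170 W/m².
Total ΔF = 5.8447 + 0.7977 + 0.0170 = 6.6594 W/m².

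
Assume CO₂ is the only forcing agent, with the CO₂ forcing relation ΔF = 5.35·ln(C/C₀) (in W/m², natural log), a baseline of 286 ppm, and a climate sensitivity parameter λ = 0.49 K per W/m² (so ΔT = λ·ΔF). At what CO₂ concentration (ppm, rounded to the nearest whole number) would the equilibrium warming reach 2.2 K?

C ≈ 662 ppm

Required forcing: ΔF = ΔT/λ = 2.2/0.49 = 4.4898 W/m².
Then ln(C/286) = ΔF/5.35 = 4.4898/5.35 = 0.83921.
So C = 286 × e^0.83921 = 286 × 2.31454 = 661.96 ppm.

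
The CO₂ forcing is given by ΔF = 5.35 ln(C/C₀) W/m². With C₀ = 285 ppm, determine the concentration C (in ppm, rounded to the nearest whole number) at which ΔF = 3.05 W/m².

C ≈ 504 ppm

Set 5.35 ln(C/285) = 3.05, so ln(C/285) = 3.05/5.35 = 0.57009.
Then C/285 = e^0.57009 = 1.76843, giving C = 285 × 1.76843 = 504.00 ppm.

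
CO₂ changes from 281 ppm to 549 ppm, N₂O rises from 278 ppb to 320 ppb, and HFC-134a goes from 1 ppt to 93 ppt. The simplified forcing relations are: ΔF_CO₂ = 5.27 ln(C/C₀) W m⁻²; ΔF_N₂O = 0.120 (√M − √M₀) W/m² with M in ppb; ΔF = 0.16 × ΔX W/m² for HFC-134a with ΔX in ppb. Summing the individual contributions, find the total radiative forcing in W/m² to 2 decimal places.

ΔF = 3.69 W/m²

CO₂: 5.27 × ln(549/281) = 5.27 × ln(1.95374) = 5.27 × 0.66975 = 3.5296 W/m².
N₂O: 0.120 × (√320 − √278) = 0.120 × (17.8885 − 16.6733) = 0.120 × 1.2152 = 0.1458 W/m².
HFC-134a: Δ = 93 − 1 = 92 ppt = 0.092 ppb; ΔF = 0.16 × 0.092 = 0.0147 W/m².
Total ΔF = 3.5296 + 0.1458 + 0.0147 = 3.6901 W/m².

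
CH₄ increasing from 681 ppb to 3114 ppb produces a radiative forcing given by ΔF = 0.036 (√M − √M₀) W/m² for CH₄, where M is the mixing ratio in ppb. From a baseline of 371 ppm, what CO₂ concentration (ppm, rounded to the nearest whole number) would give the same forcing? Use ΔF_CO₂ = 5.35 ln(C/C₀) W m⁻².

CH₄ forcing: 0.036 × (√3114 − √681) = 0.036 × (55.8032 − 26.0960) = 0.036 × 29.7072 = 1.06946 W/m².
Set 5.35 ln(C/371) = 1.06946: ln(C/371) = 1.06946/5.35 = 0.19990, so C = 371 × e^0.19990 = 371 × 1.22128 = 453.09 ppm.

C ≈ 453 ppm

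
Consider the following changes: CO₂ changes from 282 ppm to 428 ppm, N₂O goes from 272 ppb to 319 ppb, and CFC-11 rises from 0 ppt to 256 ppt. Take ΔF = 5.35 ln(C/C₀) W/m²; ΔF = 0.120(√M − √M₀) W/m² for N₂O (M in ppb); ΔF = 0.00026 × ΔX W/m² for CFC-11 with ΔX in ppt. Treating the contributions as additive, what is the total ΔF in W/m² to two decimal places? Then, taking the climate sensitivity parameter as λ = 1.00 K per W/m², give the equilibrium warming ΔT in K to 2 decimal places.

ΔF = 2.46 W/m²; ΔT = 2.46 K

CO₂: 5.35 × ln(428/282) = 5.35 × ln(1.51773) = 5.35 × 0.41722 = 2.2321 W/m².
N₂O: 0.120 × (√319 − √272) = 0.120 × (17.8606 − 16.4924) = 0.120 × 1.3682 = 0.1642 W/m².
CFC-11: ΔF = 0.00026 × (256 − 0) = 0.00026 × 256 = 0.0666 W/m².
Total ΔF = 2.2321 + 0.1642 + 0.0666 = 2.4629 W/m².
ΔT = λ ΔF = 1.00 × 2.46 = 2.4600 K.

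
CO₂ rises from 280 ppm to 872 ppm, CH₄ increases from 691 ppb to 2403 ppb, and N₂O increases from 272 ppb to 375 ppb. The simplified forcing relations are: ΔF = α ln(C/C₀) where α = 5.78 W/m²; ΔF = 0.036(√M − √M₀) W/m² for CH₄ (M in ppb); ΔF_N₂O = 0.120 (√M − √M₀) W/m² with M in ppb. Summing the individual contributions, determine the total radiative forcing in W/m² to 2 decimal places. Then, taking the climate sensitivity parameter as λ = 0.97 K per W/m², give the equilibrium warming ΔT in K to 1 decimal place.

ΔF = 7.73 W/m²; ΔT = 7.5 K

CO₂: 5.78 × ln(872/280) = 5.78 × ln(3.11429) = 5.78 × 1.13600 = 6.5661 W/m².
CH₄: 0.036 × (√2403 − √691) = 0.036 × (49.0204 − 26.2869) = 0.036 × 22.7335 = 0.8184 W/m².
N₂O: 0.120 × (√375 − √272) = 0.120 × (19.3649 − 16.4924) = 0.120 × 2.8725 = 0.3447 W/m².
Total ΔF = 6.5661 + 0.8184 + 0.3447 = 7.7292 W/m².
ΔT = λ ΔF = 0.97 × 7.73 = 7.4981 K.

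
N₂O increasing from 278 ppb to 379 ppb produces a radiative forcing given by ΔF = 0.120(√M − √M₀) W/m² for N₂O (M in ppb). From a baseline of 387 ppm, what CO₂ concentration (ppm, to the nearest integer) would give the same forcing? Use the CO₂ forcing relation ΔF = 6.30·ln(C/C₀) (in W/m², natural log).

N₂O forcing: 0.120 × (√379 − √278) = 0.120 × (19.4679 − 16.6733) = 0.120 × 2.7946 = 0.33535 W/m².
Set 6.30 ln(C/387) = 0.33535: ln(C/387) = 0.33535/6.30 = 0.05323, so C = 387 × e^0.05323 = 387 × 1.05467 = 408.16 ppm.

C ≈ 408 ppm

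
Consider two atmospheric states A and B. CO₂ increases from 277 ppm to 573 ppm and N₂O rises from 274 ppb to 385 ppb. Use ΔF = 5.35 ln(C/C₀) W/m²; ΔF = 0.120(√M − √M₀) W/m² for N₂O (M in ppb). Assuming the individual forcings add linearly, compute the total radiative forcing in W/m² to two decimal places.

ΔF = 4.26 W/m²

CO₂: 5.35 × ln(573/277) = 5.35 × ln(2.06859) = 5.35 × 0.72687 = 3.8888 W/m².
N₂O: 0.120 × (√385 − √274) = 0.120 × (19.6214 − 16.5529) = 0.120 × 3.0685 = 0.3682 W/m².
Total ΔF = 3.8888 + 0.3682 = 4.2570 W/m².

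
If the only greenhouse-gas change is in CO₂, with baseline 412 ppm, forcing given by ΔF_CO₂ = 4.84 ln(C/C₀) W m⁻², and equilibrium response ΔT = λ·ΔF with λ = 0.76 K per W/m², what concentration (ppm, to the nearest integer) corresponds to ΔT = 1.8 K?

Required forcing: ΔF = ΔT/λ = 1.8/0.76 = 2.3684 W/m².
Then ln(C/412) = ΔF/4.84 = 2.3684/4.84 = 0.48934.
So C = 412 × e^0.48934 = 412 × 1.63124 = 672.07 ppm.

C ≈ 672 ppm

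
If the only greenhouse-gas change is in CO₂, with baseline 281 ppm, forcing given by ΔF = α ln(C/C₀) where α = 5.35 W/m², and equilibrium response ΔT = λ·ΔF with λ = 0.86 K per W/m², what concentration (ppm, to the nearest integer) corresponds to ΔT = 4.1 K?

C ≈ 685 ppm

Required forcing: ΔF = ΔT/λ = 4.1/0.86 = 4.7674 W/m².
Then ln(C/281) = ΔF/5.35 = 4.7674/5.35 = 0.89110.
So C = 281 × e^0.89110 = 281 × 2.43781 = 685.02 ppm.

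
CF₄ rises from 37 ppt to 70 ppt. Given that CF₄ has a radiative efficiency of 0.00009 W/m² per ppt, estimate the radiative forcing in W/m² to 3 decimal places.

ΔF = 0.003 W/m²

CF₄: ΔF = 0.00009 × (70 − 37) = 0.00009 × 33 = 0.0030 W/m².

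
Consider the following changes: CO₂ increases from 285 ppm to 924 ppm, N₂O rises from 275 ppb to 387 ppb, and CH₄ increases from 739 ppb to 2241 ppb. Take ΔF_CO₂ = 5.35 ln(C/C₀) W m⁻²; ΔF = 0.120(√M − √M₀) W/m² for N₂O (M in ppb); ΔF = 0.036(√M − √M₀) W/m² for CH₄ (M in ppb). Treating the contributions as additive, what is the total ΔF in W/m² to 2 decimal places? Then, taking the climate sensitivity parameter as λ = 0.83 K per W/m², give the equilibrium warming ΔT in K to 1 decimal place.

CO₂: 5.35 × ln(924/285) = 5.35 × ln(3.24211) = 5.35 × 1.17622 = 6.2928 W/m².
N₂O: 0.120 × (√387 − √275) = 0.120 × (19.6723 − 16.5831) = 0.120 × 3.0892 = 0.3707 W/m².
CH₄: 0.036 × (√2241 − √739) = 0.036 × (47.3392 − 27.1846) = 0.036 × 20.1546 = 0.7256 W/m².
Total ΔF = 6.2928 + 0.3707 + 0.7256 = 7.3891 W/m².
ΔT = λ ΔF = 0.83 × 7.39 = 6.1337 K.

ΔF = 7.39 W/m²; ΔT = 6.1 K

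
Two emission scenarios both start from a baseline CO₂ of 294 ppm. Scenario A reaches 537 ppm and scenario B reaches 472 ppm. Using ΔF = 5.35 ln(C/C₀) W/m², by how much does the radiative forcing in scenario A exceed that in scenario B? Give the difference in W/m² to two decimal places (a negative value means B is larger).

ΔF_A = 5.35 ln(537/294) = 5.35 × 0.60242 = 3.2229 W/m².
ΔF_B = 5.35 ln(472/294) = 5.35 × 0.47340 = 2.5327 W/m².
Difference: 3.2229 − 2.5327 = 0.6902 W/m².

ΔF_A − ΔF_B = 0.69 W/m²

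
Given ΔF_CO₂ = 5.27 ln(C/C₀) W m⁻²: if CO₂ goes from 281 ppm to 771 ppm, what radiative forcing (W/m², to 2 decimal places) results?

CO₂: 5.27 × ln(771/281) = 5.27 × ln(2.74377) = 5.27 × 1.00933 = 5.3192 W/m².

ΔF = 5.32 W/m²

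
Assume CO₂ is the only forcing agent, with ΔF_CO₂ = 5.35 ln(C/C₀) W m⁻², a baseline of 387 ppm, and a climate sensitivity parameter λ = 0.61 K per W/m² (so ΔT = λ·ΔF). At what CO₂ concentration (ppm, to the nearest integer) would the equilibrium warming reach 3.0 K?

Required forcing: ΔF = ΔT/λ = 3.0/0.61 = 4.9180 W/m².
Then ln(C/387) = ΔF/5.35 = 4.9180/5.35 = 0.91925.
So C = 387 × e^0.91925 = 387 × 2.50741 = 970.37 ppm.

C ≈ 970 ppm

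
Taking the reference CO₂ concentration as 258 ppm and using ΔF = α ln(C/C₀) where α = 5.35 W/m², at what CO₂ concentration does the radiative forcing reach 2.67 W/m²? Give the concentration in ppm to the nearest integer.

Set 5.35 ln(C/258) = 2.67, so ln(C/258) = 2.67/5.35 = 0.49907.
Then C/258 = e^0.49907 = 1.64719, giving C = 258 × 1.64719 = 424.98 ppm.

C ≈ 425 ppm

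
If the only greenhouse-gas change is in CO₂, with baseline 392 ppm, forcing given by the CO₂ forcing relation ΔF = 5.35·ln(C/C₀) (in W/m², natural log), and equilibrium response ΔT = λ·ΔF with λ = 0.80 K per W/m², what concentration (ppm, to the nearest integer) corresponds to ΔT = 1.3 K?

Required forcing: ΔF = ΔT/λ = 1.3/0.80 = 1.6250 W/m².
Then ln(C/392) = ΔF/5.35 = 1.6250/5.35 = 0.30374.
So C = 392 × e^0.30374 = 392 × 1.35492 = 531.13 ppm.

C ≈ 531 ppm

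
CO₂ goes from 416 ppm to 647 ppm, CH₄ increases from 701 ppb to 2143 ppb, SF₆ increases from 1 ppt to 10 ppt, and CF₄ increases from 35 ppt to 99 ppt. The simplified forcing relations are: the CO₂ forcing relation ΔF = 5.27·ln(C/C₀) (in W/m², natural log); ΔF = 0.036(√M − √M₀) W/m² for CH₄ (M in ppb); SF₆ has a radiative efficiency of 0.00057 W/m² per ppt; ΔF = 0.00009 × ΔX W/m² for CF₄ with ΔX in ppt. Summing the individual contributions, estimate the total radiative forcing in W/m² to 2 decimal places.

ΔF = 3.05 W/m²

CO₂: 5.27 × ln(647/416) = 5.27 × ln(1.55529) = 5.27 × 0.44166 = 2.3275 W/m².
CH₄: 0.036 × (√2143 − √701) = 0.036 × (46.2925 − 26.4764) = 0.036 × 19.8161 = 0.7134 W/m².
SF₆: ΔF = 0.00057 × (10 − 1) = 0.00057 × 9 = 0.0051 W/m².
CF₄: ΔF = 0.00009 × (99 − 35) = 0.00009 × 64 = 0.0058 W/m².
Total ΔF = 2.3275 + 0.7134 + 0.0051 + 0.0058 = 3.0518 W/m².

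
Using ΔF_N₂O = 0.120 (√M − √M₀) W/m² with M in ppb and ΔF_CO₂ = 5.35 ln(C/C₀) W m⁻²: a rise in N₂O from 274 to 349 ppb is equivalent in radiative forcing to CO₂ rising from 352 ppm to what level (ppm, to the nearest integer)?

N₂O forcing: 0.120 × (√349 − √274) = 0.120 × (18.6815 − 16.5529) = 0.120 × 2.1286 = 0.25543 W/m².
Set 5.35 ln(C/352) = 0.25543: ln(C/352) = 0.25543/5.35 = 0.04774, so C = 352 × e^0.04774 = 352 × 1.04890 = 369.21 ppm.

C ≈ 369 ppm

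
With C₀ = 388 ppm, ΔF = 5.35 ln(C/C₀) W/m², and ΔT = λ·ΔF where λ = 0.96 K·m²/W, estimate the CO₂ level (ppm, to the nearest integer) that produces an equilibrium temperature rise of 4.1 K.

Required forcing: ΔF = ΔT/λ = 4.1/0.96 = 4.2708 W/m².
Then ln(C/388) = ΔF/5.35 = 4.2708/5.35 = 0.79828.
So C = 388 × e^0.79828 = 388 × 2.22172 = 862.03 ppm.

C ≈ 862 ppm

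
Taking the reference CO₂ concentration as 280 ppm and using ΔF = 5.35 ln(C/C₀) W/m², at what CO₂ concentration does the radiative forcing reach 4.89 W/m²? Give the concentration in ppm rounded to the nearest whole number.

Set 5.35 ln(C/280) = 4.89, so ln(C/280) = 4.89/5.35 = 0.91402.
Then C/280 = e^0.91402 = 2.49433, giving C = 280 × 2.49433 = 698.41 ppm.

C ≈ 698 ppm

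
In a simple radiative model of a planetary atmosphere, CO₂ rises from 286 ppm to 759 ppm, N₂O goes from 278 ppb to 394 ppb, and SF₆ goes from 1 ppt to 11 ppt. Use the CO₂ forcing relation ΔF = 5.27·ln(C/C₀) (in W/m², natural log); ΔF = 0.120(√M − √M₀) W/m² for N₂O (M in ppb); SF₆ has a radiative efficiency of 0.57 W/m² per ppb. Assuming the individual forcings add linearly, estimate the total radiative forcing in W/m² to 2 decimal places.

CO₂: 5.27 × ln(759/286) = 5.27 × ln(2.65385) = 5.27 × 0.97601 = 5.1436 W/m².
N₂O: 0.120 × (√394 − √278) = 0.120 × (19.8494 − 16.6733) = 0.120 × 3.1761 = 0.3811 W/m².
SF₆: Δ = 11 − 1 = 10 ppt = 0.010 ppb; ΔF = 0.57 × 0.010 = 0.0057 W/m².
Total ΔF = 5.1436 + 0.3811 + 0.0057 = 5.5304 W/m².

ΔF = 5.53 W/m²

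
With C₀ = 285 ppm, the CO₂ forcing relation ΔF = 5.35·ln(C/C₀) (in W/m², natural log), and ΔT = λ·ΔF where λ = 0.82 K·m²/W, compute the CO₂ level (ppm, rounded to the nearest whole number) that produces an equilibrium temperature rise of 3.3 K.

Required forcing: ΔF = ΔT/λ = 3.3/0.82 = 4.0244 W/m².
Then ln(C/285) = ΔF/5.35 = 4.0244/5.35 = 0.75222.
So C = 285 × e^0.75222 = 285 × 2.12170 = 604.68 ppm.

C ≈ 605 ppm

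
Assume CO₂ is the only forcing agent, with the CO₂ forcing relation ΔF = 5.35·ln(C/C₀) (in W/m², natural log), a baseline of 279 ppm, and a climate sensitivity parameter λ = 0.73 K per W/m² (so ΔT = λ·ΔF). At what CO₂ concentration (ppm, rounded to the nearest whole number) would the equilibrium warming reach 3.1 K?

C ≈ 617 ppm

Required forcing: ΔF = ΔT/λ = 3.1/0.73 = 4.2466 W/m².
Then ln(C/279) = ΔF/5.35 = 4.2466/5.35 = 0.79376.
So C = 279 × e^0.79376 = 279 × 2.21170 = 617.06 ppm.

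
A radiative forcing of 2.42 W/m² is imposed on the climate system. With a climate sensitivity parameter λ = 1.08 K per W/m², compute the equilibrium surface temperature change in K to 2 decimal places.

ΔT = λ ΔF = 1.08 × 2.42 = 2.6136 K.

ΔT = 2.61 K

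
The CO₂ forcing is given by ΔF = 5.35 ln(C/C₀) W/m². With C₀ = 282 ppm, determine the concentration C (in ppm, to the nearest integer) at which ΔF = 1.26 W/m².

Set 5.35 ln(C/282) = 1.26, so ln(C/282) = 1.26/5.35 = 0.23551.
Then C/282 = e^0.23551 = 1.26555, giving C = 282 × 1.26555 = 356.89 ppm.

C ≈ 357 ppm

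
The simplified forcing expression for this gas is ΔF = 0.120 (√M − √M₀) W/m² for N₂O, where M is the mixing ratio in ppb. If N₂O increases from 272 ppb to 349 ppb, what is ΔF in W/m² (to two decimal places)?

ΔF = 0.26 W/m²

N₂O: 0.120 × (√349 − √272) = 0.120 × (18.6815 − 16.4924) = 0.120 × 2.1891 = 0.2627 W/m².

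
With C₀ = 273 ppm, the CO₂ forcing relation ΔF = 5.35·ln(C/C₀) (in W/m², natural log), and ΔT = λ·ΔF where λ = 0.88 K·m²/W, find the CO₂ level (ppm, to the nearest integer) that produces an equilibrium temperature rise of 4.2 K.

C ≈ 666 ppm

Required forcing: ΔF = ΔT/λ = 4.2/0.88 = 4.7727 W/m².
Then ln(C/273) = ΔF/5.35 = 4.7727/5.35 = 0.89209.
So C = 273 × e^0.89209 = 273 × 2.44022 = 666.18 ppm.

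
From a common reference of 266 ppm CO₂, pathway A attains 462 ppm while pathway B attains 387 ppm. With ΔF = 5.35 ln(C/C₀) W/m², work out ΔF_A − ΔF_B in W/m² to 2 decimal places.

ΔF_A − ΔF_B = 0.95 W/m²

ΔF_A = 5.35 ln(462/266) = 5.35 × 0.55207 = 2.9536 W/m².
ΔF_B = 5.35 ln(387/266) = 5.35 × 0.37493 = 2.0059 W/m².
Difference: 2.9536 − 2.0059 = 0.9477 W/m².
(Equivalently, ΔF_A − ΔF_B = 5.35 ln(462/387) = 5.35 × 0.17714 = 0.9477 W/m².)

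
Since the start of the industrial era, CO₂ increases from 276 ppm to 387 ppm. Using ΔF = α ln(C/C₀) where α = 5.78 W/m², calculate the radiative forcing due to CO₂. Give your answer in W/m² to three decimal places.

ΔF = 1.954 W/m²

CO₂: 5.78 × ln(387/276) = 5.78 × ln(1.40217) = 5.78 × 0.33802 = 1.9538 W/m².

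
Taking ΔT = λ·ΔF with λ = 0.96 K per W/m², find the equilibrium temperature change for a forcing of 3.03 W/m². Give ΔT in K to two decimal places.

ΔT = λ ΔF = 0.96 × 3.03 = 2.9088 K.

ΔT = 2.91 K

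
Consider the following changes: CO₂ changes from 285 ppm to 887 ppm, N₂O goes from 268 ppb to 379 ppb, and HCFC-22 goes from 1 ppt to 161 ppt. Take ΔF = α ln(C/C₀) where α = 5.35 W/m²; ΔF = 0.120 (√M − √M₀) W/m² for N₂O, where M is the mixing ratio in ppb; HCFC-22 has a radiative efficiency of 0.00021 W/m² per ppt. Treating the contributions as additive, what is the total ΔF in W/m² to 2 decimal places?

ΔF = 6.48 W/m²

CO₂: 5.35 × ln(887/285) = 5.35 × ln(3.11228) = 5.35 × 1.13536 = 6.0742 W/m².
N₂O: 0.120 × (√379 − √268) = 0.120 × (19.4679 − 16.3707) = 0.120 × 3.0972 = 0.3717 W/m².
HCFC-22: ΔF = 0.00021 × (161 − 1) = 0.00021 × 160 = 0.0336 W/m².
Total ΔF = 6.0742 + 0.3717 + 0.0336 = 6.4795 W/m².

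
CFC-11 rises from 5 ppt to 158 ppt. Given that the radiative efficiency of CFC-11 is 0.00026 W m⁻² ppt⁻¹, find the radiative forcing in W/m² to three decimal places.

ΔF = 0.040 W/m²

CFC-11: ΔF = 0.00026 × (158 − 5) = 0.00026 × 153 = 0.0398 W/m².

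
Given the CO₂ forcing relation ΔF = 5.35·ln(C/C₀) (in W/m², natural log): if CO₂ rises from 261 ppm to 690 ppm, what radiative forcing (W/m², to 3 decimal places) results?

CO₂ absorption bands are partially saturated, so forcing scales with the logarithm of the concentration ratio.
CO₂: 5.35 × ln(690/261) = 5.35 × ln(2.64368) = 5.35 × 0.97217 = 5.2011 W/m².

ΔF = 5.201 W/m²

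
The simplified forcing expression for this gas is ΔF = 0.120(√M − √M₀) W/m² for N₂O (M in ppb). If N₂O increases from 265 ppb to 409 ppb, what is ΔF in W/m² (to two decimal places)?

N₂O: 0.120 × (√409 − √265) = 0.120 × (20.2237 − 16.2788) = 0.120 × 3.9449 = 0.4734 W/m².

ΔF = 0.47 W/m²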